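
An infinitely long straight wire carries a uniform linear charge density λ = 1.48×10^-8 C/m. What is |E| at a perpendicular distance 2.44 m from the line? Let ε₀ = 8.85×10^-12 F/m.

Coaxial Gaussian cylinder, radius r = 2.44 m, length L.
Q_enc = λL, so λ_enc = 1.48×10^-8 C/m.
Gauss's law: E·2πrL = λ_enc L/ε₀.
E = |λ_enc|/(2πε₀r) = (1.48×10^-8)/(2π·8.85×10^-12·2.44) = 109 N/C.

|E| ≈ 109 N/C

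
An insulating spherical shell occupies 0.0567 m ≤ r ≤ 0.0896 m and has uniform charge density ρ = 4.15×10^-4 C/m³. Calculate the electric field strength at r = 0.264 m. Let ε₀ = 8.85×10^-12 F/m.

|E| ≈ 1.20×10^5 N/C

By spherical symmetry E is radial; choose a Gaussian sphere of radius r = 0.264 m (r > 0.0896 m, enclosing the whole shell).
Q_enc = ρ·(4π/3)(b³ − a³) = (4.15e-4)·(4π/3)·((0.0896)³ − (0.0567)³) = 9.336×10^-7 C.
Gauss's law: E·4πr² = Q_enc/ε₀.
E = |Q_enc|/(4πε₀r²) = (9.336×10^-7)/(4π·8.85×10^-12·(0.264)²) = 1.20e5 N/C.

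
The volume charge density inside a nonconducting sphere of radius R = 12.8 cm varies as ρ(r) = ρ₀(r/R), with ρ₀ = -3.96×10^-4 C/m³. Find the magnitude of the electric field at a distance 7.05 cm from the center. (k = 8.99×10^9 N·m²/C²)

E ≈ 4.34×10^5 N/C

Take a concentric spherical Gaussian surface of radius r = 7.05 cm (r < R).
Integrate the density: Q_enc = 4π ∫₀^r ρ₀(r'/R)^1 r'² dr' = 4πρ₀ r^4/(4·R) = -2.401×10^-7 C.
Applying ∮E·dA = Q_enc/ε₀ with Φ = E(4πr²):
E = k|Q_enc|/r² = (8.99×10^9)(2.401×10^-7)/(0.0705)² = 4.34×10^5 N/C.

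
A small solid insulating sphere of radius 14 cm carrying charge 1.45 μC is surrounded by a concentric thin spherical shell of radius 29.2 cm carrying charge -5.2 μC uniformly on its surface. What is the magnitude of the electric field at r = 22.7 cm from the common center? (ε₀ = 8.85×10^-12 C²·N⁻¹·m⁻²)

Symmetry ⇒ E = E(r) r̂. Gaussian sphere of radius r = 22.7 cm (between the bodies, 14 cm < r < 29.2 cm).
The shell at 29.2 cm lies outside the Gaussian surface, so Q_enc = 1.45 μC = 1.45e-6 C.
Since E is radial and uniform over the Gaussian sphere, Φ = E·4πr² = Q_enc/ε₀.
E = |Q_enc|/(4πε₀r²) = (1.45×10^-6)/(4π·8.85×10^-12·(0.227)²) = 2.53×10^5 N/C.

E ≈ 2.53e5 N/C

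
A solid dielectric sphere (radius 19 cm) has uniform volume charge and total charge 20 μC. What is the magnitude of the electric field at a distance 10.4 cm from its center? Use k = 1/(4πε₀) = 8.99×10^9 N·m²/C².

|E| = 2.73e6 N/C

Take a concentric spherical Gaussian surface of radius r = 10.4 cm (r < R).
Only the charge within r is enclosed: Q_enc = Q·(r/R)³ = (20 μC)·(10.4 cm/19 cm)³ = 3.28×10^-6 C.
Since E is radial and uniform over the Gaussian sphere, Φ = E·4πr² = Q_enc/ε₀.
E = k|Q_enc|/r² = (8.99×10^9)(3.28×10^-6)/(0.104)² = 2.73e6 N/C.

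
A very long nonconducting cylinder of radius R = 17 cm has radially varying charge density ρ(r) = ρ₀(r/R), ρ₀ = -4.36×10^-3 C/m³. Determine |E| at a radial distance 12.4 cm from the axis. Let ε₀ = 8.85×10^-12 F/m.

|E| ≈ 1.49×10^7 V/m

Coaxial Gaussian cylinder, radius r = 12.4 cm, length L (r < R).
Integrating ρ over the cross-section to radius r: λ_enc = (2πρ₀/R) ∫₀^r r'^2 dr' = 2πρ₀ r^3/(3·R) = -1.024e-4 C/m.
Since E is radial and uniform over the curved surface, Φ = E·2πrL = Q_enc/ε₀ = λ_enc L/ε₀.
E = |λ_enc|/(2πε₀r) = (1.024×10^-4)/(2π·8.85×10^-12·0.124) = 1.49e7 N/C.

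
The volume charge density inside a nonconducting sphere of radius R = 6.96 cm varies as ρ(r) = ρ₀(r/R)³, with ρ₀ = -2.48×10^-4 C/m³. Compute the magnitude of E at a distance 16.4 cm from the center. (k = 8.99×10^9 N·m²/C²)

Symmetry ⇒ E = E(r) r̂. Gaussian sphere of radius r = 16.4 cm (r > R, all charge enclosed).
Q_enc = 4π ∫₀^R ρ₀(r'/R)^3 r'² dr' = 4πρ₀R³/6 = -1.751×10^-7 C.
By Gauss's law, ∮E·dA = E·4πr² = Q_enc/ε₀.
E = k|Q_enc|/r² = (8.99×10^9)(1.751e-7)/(0.164)² = 5.85×10^4 N/C.

|E| = 5.85×10^4 N/C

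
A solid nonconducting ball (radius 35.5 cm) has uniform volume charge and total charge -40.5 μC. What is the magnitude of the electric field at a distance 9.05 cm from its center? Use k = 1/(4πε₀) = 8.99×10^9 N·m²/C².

Symmetry ⇒ E = E(r) r̂. Gaussian sphere of radius r = 9.05 cm (r < R).
Only the charge within r is enclosed: Q_enc = Q·(r/R)³ = (-40.5 μC)·(9.05 cm/35.5 cm)³ = -6.71×10^-7 C.
Since E is radial and uniform over the Gaussian sphere, Φ = E·4πr² = Q_enc/ε₀.
E = k|Q_enc|/r² = (8.99×10^9)(6.71e-7)/(0.0905)² = 7.37×10^5 N/C.

|E| = 7.37×10^5 N/C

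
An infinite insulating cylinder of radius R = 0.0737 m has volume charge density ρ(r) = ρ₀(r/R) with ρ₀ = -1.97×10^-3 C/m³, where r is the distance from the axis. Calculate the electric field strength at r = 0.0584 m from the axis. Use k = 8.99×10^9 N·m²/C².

E ≈ 3.43×10^6 N/C

By cylindrical symmetry E is radial; use a coaxial Gaussian cylinder of radius 0.0584 m and length L (r < R).
Integrating ρ over the cross-section to radius r: λ_enc = (2πρ₀/R) ∫₀^r r'^2 dr' = 2πρ₀ r^3/(3·R) = -1.115×10^-5 C/m.
Since E is radial and uniform over the curved surface, Φ = E·2πrL = Q_enc/ε₀ = λ_enc L/ε₀.
E = 2k|λ_enc|/r = 2(8.99×10^9)(1.115×10^-5)/(0.0584) = 3.43×10^6 N/C.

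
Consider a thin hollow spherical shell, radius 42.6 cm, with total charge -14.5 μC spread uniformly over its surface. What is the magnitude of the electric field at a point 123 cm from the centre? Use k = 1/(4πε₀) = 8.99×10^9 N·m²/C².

By spherical symmetry E is radial; choose a Gaussian sphere of radius r = 123 cm (r > 42.6 cm).
The entire shell is enclosed: Q_enc = -1.45×10^-5 C.
By Gauss's law, ∮E·dA = E·4πr² = Q_enc/ε₀.
E = k|Q_enc|/r² = (8.99×10^9)(1.45e-5)/(1.23)² = 8.62e4 N/C.

|E| ≈ 8.62×10^4 N/C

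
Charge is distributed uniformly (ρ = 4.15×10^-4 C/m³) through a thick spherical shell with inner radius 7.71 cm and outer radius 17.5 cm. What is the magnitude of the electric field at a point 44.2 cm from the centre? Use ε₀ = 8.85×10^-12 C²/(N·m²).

Use a concentric Gaussian sphere at r = 44.2 cm (r > 17.5 cm, enclosing the whole shell).
Q_enc = ρ·(4π/3)(b³ − a³) = (4.15×10^-4)·(4π/3)·((0.175)³ − (0.0771)³) = 8.52×10^-6 C.
Since E is radial and uniform over the Gaussian sphere, Φ = E·4πr² = Q_enc/ε₀.
E = |Q_enc|/(4πε₀r²) = (8.52e-6)/(4π·8.85×10^-12·(0.442)²) = 3.92×10^5 N/C.

|E| ≈ 3.92e5 N/C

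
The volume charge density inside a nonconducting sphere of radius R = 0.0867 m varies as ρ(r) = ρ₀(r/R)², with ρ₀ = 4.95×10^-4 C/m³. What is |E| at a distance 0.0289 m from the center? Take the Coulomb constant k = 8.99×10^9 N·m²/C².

By spherical symmetry E is radial; choose a Gaussian sphere of radius r = 0.0289 m (r < R).
Q_enc = ∫₀^r ρ(r')·4πr'² dr' = (4πρ₀/R²) ∫₀^r r'^4 dr' = 4πρ₀ r^5/(5·R²) = 3.337×10^-9 C.
By Gauss's law, ∮E·dA = E·4πr² = Q_enc/ε₀.
E = k|Q_enc|/r² = (8.99×10^9)(3.337×10^-9)/(0.0289)² = 3.59×10^4 N/C.

|E| = 3.59×10^4 N/C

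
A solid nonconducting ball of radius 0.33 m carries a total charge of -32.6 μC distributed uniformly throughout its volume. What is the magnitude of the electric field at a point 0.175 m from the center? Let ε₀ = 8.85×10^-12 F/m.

Use a concentric Gaussian sphere at r = 0.175 m (r < R).
For a uniform sphere the enclosed fraction is (r/R)³, so Q_enc = (-32.6 μC)(0.175/0.33)³ = -4.862e-6 C.
Applying ∮E·dA = Q_enc/ε₀ with Φ = E(4πr²):
E = |Q_enc|/(4πε₀r²) = (4.862×10^-6)/(4π·8.85×10^-12·(0.175)²) = 1.43e6 N/C.

|E| = 1.43×10^6 N/C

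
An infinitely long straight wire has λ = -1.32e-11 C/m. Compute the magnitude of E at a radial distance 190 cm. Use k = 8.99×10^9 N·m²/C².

0.125 V/m

Choose a coaxial cylinder of radius r = 190 cm (arbitrary length L) as the Gaussian surface.
Q_enc = λL, so λ_enc = -1.32×10^-11 C/m.
Applying ∮E·dA = Q_enc/ε₀ with the end caps contributing no flux:
E = 2k|λ_enc|/r = 2(8.99×10^9)(1.32×10^-11)/(1.9) = 0.125 N/C.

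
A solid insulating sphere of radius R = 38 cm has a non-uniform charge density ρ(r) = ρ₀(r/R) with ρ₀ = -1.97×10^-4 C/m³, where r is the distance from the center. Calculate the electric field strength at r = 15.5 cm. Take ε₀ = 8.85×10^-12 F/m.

|E| = 3.52e5 N/C

Use a concentric Gaussian sphere at r = 15.5 cm (r < R).
Integrate the density: Q_enc = 4π ∫₀^r ρ₀(r'/R)^1 r'² dr' = 4πρ₀ r^4/(4·R) = -9.401×10^-7 C.
Applying ∮E·dA = Q_enc/ε₀ with Φ = E(4πr²):
E = |Q_enc|/(4πε₀r²) = (9.401×10^-7)/(4π·8.85×10^-12·(0.155)²) = 3.52e5 N/C.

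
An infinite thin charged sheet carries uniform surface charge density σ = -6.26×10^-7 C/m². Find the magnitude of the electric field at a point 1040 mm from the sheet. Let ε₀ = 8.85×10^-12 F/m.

Choose a cylindrical pillbox piercing the sheet, end faces (area A) parallel to it.
Flux Φ = 2EA and Q_enc = σA, so 2EA = σA/ε₀ ⇒ E = |σ|/(2ε₀), independent of distance.
E = |σ|/(2ε₀) = (6.26e-7)/(2·8.85×10^-12) = 3.54e4 N/C.

|E| = 3.54e4 N/C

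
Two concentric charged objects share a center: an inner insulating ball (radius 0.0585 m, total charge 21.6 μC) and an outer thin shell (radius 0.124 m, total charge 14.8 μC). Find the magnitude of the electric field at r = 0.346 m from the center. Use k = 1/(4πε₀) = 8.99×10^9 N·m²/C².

Symmetry ⇒ E = E(r) r̂. Gaussian sphere of radius r = 0.346 m (r > 0.124 m, enclosing both).
Q_enc = (21.6 μC) + (14.8 μC) = 3.64e-5 C.
By Gauss's law, ∮E·dA = E·4πr² = Q_enc/ε₀.
E = k|Q_enc|/r² = (8.99×10^9)(3.64e-5)/(0.346)² = 2.73e6 N/C.

|E| = 2.73e6 N/C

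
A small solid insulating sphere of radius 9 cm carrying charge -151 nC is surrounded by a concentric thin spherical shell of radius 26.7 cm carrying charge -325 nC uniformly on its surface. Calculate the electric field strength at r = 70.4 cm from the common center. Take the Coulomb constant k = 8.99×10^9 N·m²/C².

Use a concentric Gaussian sphere at r = 70.4 cm (r > 26.7 cm, enclosing both).
Q_enc = (-151 nC) + (-325 nC) = -4.76×10^-7 C.
Since E is radial and uniform over the Gaussian sphere, Φ = E·4πr² = Q_enc/ε₀.
E = k|Q_enc|/r² = (8.99×10^9)(4.76e-7)/(0.704)² = 8.63e3 N/C.

8.63×10^3 N/C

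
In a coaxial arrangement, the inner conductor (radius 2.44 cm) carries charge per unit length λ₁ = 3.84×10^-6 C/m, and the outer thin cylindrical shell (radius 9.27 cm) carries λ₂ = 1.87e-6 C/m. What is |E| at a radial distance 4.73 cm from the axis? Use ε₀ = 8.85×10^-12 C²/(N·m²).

1.46×10^6 V/m

Take a coaxial cylindrical Gaussian surface of radius r = 4.73 cm and length L (between the conductors, 2.44 cm < r < 9.27 cm).
The shell at 9.27 cm lies outside the Gaussian surface, so λ_enc = λ₁ = 3.84e-6 C/m.
Since E is radial and uniform over the curved surface, Φ = E·2πrL = Q_enc/ε₀ = λ_enc L/ε₀.
E = |λ_enc|/(2πε₀r) = (3.84×10^-6)/(2π·8.85×10^-12·0.0473) = 1.46e6 N/C.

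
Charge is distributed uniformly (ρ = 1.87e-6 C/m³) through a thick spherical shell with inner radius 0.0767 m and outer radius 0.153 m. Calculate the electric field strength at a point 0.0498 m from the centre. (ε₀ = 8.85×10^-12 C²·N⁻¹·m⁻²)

By spherical symmetry E is radial; choose a Gaussian sphere of radius r = 0.0498 m (r < 0.0767 m, inside the empty cavity).
Q_enc = 0 (all charge lies at larger r); Gauss's law gives E = 0.

E = 0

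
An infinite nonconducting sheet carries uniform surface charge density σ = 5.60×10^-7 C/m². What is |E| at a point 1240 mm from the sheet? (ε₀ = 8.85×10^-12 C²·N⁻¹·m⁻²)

E ≈ 3.16×10^4 V/m

By planar symmetry E is perpendicular to the sheet and uniform; use a Gaussian pillbox with flat faces of area A on each side of the sheet.
Flux Φ = 2EA and Q_enc = σA, so 2EA = σA/ε₀ ⇒ E = |σ|/(2ε₀), independent of distance.
E = |σ|/(2ε₀) = (5.60×10^-7)/(2·8.85×10^-12) = 3.16e4 N/C.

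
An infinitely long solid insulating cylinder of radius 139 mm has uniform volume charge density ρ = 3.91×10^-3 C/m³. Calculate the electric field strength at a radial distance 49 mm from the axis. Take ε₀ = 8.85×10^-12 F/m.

By cylindrical symmetry E is radial; use a coaxial Gaussian cylinder of radius 49 mm and length L (r < R).
Enclosed charge per unit length: λ_enc = ρ·πr² = (3.91×10^-3)π(0.049)² = 2.949e-5 C/m.
Gauss's law: E·2πrL = λ_enc L/ε₀.
E = |λ_enc|/(2πε₀r) = (2.949e-5)/(2π·8.85×10^-12·0.049) = 1.08×10^7 N/C.

|E| ≈ 1.08e7 N/C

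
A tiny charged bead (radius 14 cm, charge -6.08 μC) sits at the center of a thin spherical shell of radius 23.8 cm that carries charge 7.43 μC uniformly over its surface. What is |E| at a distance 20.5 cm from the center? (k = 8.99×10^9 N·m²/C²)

Symmetry ⇒ E = E(r) r̂. Gaussian sphere of radius r = 20.5 cm (between the bodies, 14 cm < r < 23.8 cm).
The shell at 23.8 cm lies outside the Gaussian surface, so Q_enc = -6.08 μC = -6.08×10^-6 C.
Since E is radial and uniform over the Gaussian sphere, Φ = E·4πr² = Q_enc/ε₀.
E = k|Q_enc|/r² = (8.99×10^9)(6.08e-6)/(0.205)² = 1.30e6 N/C.

E = 1.30×10^6 N/C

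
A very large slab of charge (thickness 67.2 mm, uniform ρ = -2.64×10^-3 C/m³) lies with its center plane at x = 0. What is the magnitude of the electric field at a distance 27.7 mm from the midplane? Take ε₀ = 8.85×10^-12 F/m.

|E| ≈ 8.26e6 N/C

By symmetry E is perpendicular to the slab. A Gaussian pillbox from −27.7 mm to +27.7 mm (face area A) lies entirely within the slab.
Q_enc = ρ·(2x)·A and flux = 2EA, so 2EA = 2ρxA/ε₀ ⇒ E = |ρ|x/ε₀.
E = (2.64×10^-3)(0.0277)/(8.85×10^-12) = 8.26×10^6 N/C.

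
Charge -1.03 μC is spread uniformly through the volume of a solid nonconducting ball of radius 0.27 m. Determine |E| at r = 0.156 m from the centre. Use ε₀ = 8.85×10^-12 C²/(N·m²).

|E| = 7.34×10^4 N/C

By spherical symmetry E is radial; choose a Gaussian sphere of radius r = 0.156 m (r < R).
Only the charge within r is enclosed: Q_enc = Q·(r/R)³ = (-1.03 μC)·(0.156 m/0.27 m)³ = -1.987×10^-7 C.
By Gauss's law, ∮E·dA = E·4πr² = Q_enc/ε₀.
E = |Q_enc|/(4πε₀r²) = (1.987×10^-7)/(4π·8.85×10^-12·(0.156)²) = 7.34×10^4 N/C.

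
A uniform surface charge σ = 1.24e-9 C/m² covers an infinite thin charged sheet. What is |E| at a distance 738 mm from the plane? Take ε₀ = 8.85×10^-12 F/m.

|E| ≈ 70.1 V/m

By planar symmetry E is perpendicular to the sheet and uniform; use a Gaussian pillbox with flat faces of area A on each side of the sheet.
Only the two end caps contribute flux: Φ = 2EA. With Q_enc = σA, Gauss's law gives E = |σ|/(2ε₀).
E = |σ|/(2ε₀) = (1.24×10^-9)/(2·8.85×10^-12) = 70.1 N/C.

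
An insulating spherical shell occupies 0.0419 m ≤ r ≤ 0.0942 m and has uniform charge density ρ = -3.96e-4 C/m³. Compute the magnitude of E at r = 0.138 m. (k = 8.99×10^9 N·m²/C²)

E = 5.97×10^5 N/C

By spherical symmetry E is radial; choose a Gaussian sphere of radius r = 0.138 m (r > 0.0942 m, enclosing the whole shell).
Q_enc = ρ·(4π/3)(b³ − a³) = (-3.96e-4)·(4π/3)·((0.0942)³ − (0.0419)³) = -1.265×10^-6 C.
Since E is radial and uniform over the Gaussian sphere, Φ = E·4πr² = Q_enc/ε₀.
E = k|Q_enc|/r² = (8.99×10^9)(1.265e-6)/(0.138)² = 5.97e5 N/C.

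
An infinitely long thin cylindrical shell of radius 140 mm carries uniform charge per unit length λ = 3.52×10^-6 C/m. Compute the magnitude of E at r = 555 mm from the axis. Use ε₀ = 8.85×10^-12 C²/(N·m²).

|E| = 1.14×10^5 V/m

Take a coaxial cylindrical Gaussian surface of radius r = 555 mm and length L (r > 140 mm).
The full line charge is enclosed: λ_enc = 3.52×10^-6 C/m.
Applying ∮E·dA = Q_enc/ε₀ with the end caps contributing no flux:
E = |λ_enc|/(2πε₀r) = (3.52e-6)/(2π·8.85×10^-12·0.555) = 1.14e5 N/C.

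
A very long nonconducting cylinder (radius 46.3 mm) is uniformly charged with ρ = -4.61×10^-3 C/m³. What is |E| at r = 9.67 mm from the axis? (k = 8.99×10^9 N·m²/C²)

By cylindrical symmetry E is radial; use a coaxial Gaussian cylinder of radius 9.67 mm and length L (r < R).
Enclosed charge per unit length: λ_enc = ρ·πr² = (-4.61×10^-3)π(0.00967)² = -1.354×10^-6 C/m.
By Gauss's law (flux through the curved wall only), E·2πrL = λ_enc L/ε₀.
E = 2k|λ_enc|/r = 2(8.99×10^9)(1.354×10^-6)/(0.00967) = 2.52e6 N/C.

E ≈ 2.52e6 N/C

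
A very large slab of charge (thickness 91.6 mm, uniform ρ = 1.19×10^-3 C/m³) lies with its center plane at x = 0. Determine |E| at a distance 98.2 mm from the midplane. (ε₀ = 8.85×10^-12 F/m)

6.16×10^6 N/C

The point |x| = 98.2 mm lies outside the slab (half-thickness 0.0458 m). A symmetric pillbox spanning the full slab encloses Q_enc = ρ·d·A.
Flux = 2EA ⇒ E = |ρ|d/(2ε₀), independent of distance outside.
E = (1.19e-3)(0.0916)/(2·8.85×10^-12) = 6.16e6 N/C.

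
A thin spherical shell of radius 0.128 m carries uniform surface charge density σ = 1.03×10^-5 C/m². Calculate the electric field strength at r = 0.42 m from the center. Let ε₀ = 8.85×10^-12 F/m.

Take a concentric spherical Gaussian surface of radius r = 0.42 m (r > 0.128 m).
The entire shell is enclosed: Q_enc = σ·4πR² = (1.03×10^-5)·4π·(0.128)² = 2.121×10^-6 C.
By Gauss's law, ∮E·dA = E·4πr² = Q_enc/ε₀.
E = |Q_enc|/(4πε₀r²) = (2.121e-6)/(4π·8.85×10^-12·(0.42)²) = 1.08e5 N/C.

|E| = 1.08×10^5 N/C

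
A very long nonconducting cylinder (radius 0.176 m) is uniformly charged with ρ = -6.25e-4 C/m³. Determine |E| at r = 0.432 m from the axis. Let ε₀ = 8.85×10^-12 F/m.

|E| ≈ 2.53×10^6 N/C

Coaxial Gaussian cylinder, radius r = 0.432 m, length L (r > 0.176 m, full cross-section enclosed).
λ_enc = ρ·πR² = (-6.25×10^-4)π(0.176)² = -6.082×10^-5 C/m.
By Gauss's law (flux through the curved wall only), E·2πrL = λ_enc L/ε₀.
E = |λ_enc|/(2πε₀r) = (6.082×10^-5)/(2π·8.85×10^-12·0.432) = 2.53×10^6 N/C.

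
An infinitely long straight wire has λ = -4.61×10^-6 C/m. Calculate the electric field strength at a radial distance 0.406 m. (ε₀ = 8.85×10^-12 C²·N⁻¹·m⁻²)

|E| ≈ 2.04e5 V/m

Coaxial Gaussian cylinder, radius r = 0.406 m, length L.
Q_enc = λL, so λ_enc = -4.61e-6 C/m.
Applying ∮E·dA = Q_enc/ε₀ with the end caps contributing no flux:
E = |λ_enc|/(2πε₀r) = (4.61e-6)/(2π·8.85×10^-12·0.406) = 2.04×10^5 N/C.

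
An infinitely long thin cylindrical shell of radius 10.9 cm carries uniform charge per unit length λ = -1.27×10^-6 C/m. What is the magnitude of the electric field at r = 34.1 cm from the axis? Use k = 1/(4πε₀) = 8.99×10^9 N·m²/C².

6.70×10^4 V/m

Choose a coaxial cylinder of radius r = 34.1 cm (arbitrary length L) as the Gaussian surface (r > 10.9 cm).
The full line charge is enclosed: λ_enc = -1.27e-6 C/m.
Applying ∮E·dA = Q_enc/ε₀ with the end caps contributing no flux:
E = 2k|λ_enc|/r = 2(8.99×10^9)(1.27e-6)/(0.341) = 6.70×10^4 N/C.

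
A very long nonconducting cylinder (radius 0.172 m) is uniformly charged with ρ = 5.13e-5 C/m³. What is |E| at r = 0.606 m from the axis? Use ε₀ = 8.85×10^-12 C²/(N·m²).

|E| ≈ 1.41×10^5 V/m

Take a coaxial cylindrical Gaussian surface of radius r = 0.606 m and length L (r > 0.172 m, full cross-section enclosed).
λ_enc = ρ·πR² = (5.13×10^-5)π(0.172)² = 4.768×10^-6 C/m.
Since E is radial and uniform over the curved surface, Φ = E·2πrL = Q_enc/ε₀ = λ_enc L/ε₀.
E = |λ_enc|/(2πε₀r) = (4.768×10^-6)/(2π·8.85×10^-12·0.606) = 1.41×10^5 N/C.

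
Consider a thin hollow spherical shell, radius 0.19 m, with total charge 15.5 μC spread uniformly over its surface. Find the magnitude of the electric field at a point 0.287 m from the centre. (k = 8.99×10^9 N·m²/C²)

Take a concentric spherical Gaussian surface of radius r = 0.287 m (r > 0.19 m).
The entire shell is enclosed: Q_enc = 1.55×10^-5 C.
Since E is radial and uniform over the Gaussian sphere, Φ = E·4πr² = Q_enc/ε₀.
E = k|Q_enc|/r² = (8.99×10^9)(1.55×10^-5)/(0.287)² = 1.69×10^6 N/C.

E = 1.69e6 N/C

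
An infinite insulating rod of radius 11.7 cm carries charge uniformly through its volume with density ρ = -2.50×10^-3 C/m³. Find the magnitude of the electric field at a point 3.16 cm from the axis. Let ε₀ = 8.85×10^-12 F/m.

Coaxial Gaussian cylinder, radius r = 3.16 cm, length L (r < R).
Charge inside radius r per length L is ρ·πr²·L, so λ_enc = ρπr² = -7.843e-6 C/m.
Since E is radial and uniform over the curved surface, Φ = E·2πrL = Q_enc/ε₀ = λ_enc L/ε₀.
E = |λ_enc|/(2πε₀r) = (7.843e-6)/(2π·8.85×10^-12·0.0316) = 4.46×10^6 N/C.

E = 4.46e6 N/C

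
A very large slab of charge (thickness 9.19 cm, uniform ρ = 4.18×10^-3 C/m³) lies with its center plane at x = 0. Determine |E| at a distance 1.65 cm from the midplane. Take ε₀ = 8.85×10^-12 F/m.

By symmetry E is perpendicular to the slab. A Gaussian pillbox from −1.65 cm to +1.65 cm (face area A) lies entirely within the slab.
Q_enc = ρ·(2x)·A and flux = 2EA, so 2EA = 2ρxA/ε₀ ⇒ E = |ρ|x/ε₀.
E = (4.18×10^-3)(0.0165)/(8.85×10^-12) = 7.79e6 N/C.

E = 7.79e6 N/C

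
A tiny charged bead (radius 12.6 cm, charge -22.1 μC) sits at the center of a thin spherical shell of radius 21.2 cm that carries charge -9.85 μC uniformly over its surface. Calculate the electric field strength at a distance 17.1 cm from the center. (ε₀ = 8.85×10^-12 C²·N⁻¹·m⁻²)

6.80e6 V/m

Take a concentric spherical Gaussian surface of radius r = 17.1 cm (between the bodies, 12.6 cm < r < 21.2 cm).
Only the inner charge is enclosed; the outer shell contributes nothing inside itself. Q_enc = -22.1 μC = -2.21×10^-5 C.
Since E is radial and uniform over the Gaussian sphere, Φ = E·4πr² = Q_enc/ε₀.
E = |Q_enc|/(4πε₀r²) = (2.21×10^-5)/(4π·8.85×10^-12·(0.171)²) = 6.80×10^6 N/C.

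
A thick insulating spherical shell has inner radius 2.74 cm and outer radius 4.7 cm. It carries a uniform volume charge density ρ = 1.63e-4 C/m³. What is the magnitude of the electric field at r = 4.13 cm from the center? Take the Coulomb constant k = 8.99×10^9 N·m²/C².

E ≈ 1.79×10^5 N/C

Use a concentric Gaussian sphere at r = 4.13 cm (within the shell material, 2.74 cm < r < 4.7 cm).
Only the shell between 2.74 cm and r is enclosed: Q_enc = ρ·(4π/3)(r³ − a³) = (1.63×10^-4)·(4π/3)·((0.0413)³ − (0.0274)³) = 3.405×10^-8 C.
By Gauss's law, ∮E·dA = E·4πr² = Q_enc/ε₀.
E = k|Q_enc|/r² = (8.99×10^9)(3.405×10^-8)/(0.0413)² = 1.79×10^5 N/C.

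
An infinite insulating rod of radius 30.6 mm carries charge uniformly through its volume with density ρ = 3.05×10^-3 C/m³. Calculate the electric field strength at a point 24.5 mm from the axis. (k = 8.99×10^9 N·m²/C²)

Take a coaxial cylindrical Gaussian surface of radius r = 24.5 mm and length L (r < R).
Charge inside radius r per length L is ρ·πr²·L, so λ_enc = ρπr² = 5.752×10^-6 C/m.
Applying ∮E·dA = Q_enc/ε₀ with the end caps contributing no flux:
E = 2k|λ_enc|/r = 2(8.99×10^9)(5.752×10^-6)/(0.0245) = 4.22×10^6 N/C.

E ≈ 4.22×10^6 V/m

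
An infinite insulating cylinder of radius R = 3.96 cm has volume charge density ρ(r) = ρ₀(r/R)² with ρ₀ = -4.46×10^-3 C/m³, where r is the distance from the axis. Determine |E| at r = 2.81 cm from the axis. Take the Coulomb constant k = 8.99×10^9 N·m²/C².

Choose a coaxial cylinder of radius r = 2.81 cm (arbitrary length L) as the Gaussian surface (r < R).
λ_enc = ∫₀^r ρ(r')·2πr' dr' = (2πρ₀/R²)·r^4/4 = -2.785e-6 C/m.
Applying ∮E·dA = Q_enc/ε₀ with the end caps contributing no flux:
E = 2k|λ_enc|/r = 2(8.99×10^9)(2.785×10^-6)/(0.0281) = 1.78×10^6 N/C.

E ≈ 1.78×10^6 N/C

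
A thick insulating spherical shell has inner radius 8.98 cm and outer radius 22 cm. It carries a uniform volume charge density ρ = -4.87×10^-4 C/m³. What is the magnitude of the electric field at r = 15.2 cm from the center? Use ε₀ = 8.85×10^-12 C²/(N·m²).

|E| = 2.21×10^6 V/m

Use a concentric Gaussian sphere at r = 15.2 cm (within the shell material, 8.98 cm < r < 22 cm).
Only the shell between 8.98 cm and r is enclosed: Q_enc = ρ·(4π/3)(r³ − a³) = (-4.87×10^-4)·(4π/3)·((0.152)³ − (0.0898)³) = -5.687×10^-6 C.
By Gauss's law, ∮E·dA = E·4πr² = Q_enc/ε₀.
E = |Q_enc|/(4πε₀r²) = (5.687×10^-6)/(4π·8.85×10^-12·(0.152)²) = 2.21×10^6 N/C.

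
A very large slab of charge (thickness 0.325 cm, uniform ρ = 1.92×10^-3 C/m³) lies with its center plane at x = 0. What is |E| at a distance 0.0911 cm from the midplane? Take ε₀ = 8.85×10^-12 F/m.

E = 1.98e5 V/m

By symmetry E is perpendicular to the slab. A Gaussian pillbox from −0.0911 cm to +0.0911 cm (face area A) lies entirely within the slab.
Q_enc = ρ·(2x)·A and flux = 2EA, so 2EA = 2ρxA/ε₀ ⇒ E = |ρ|x/ε₀.
E = (1.92×10^-3)(0.000911)/(8.85×10^-12) = 1.98e5 N/C.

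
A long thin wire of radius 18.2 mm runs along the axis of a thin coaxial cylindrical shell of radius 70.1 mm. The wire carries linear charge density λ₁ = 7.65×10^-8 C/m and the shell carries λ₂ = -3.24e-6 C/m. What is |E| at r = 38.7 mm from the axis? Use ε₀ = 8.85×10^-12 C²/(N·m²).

|E| = 3.55×10^4 V/m

Choose a coaxial cylinder of radius r = 38.7 mm (arbitrary length L) as the Gaussian surface (between the conductors, 18.2 mm < r < 70.1 mm).
The shell at 70.1 mm lies outside the Gaussian surface, so λ_enc = λ₁ = 7.65×10^-8 C/m.
Since E is radial and uniform over the curved surface, Φ = E·2πrL = Q_enc/ε₀ = λ_enc L/ε₀.
E = |λ_enc|/(2πε₀r) = (7.65e-8)/(2π·8.85×10^-12·0.0387) = 3.55×10^4 N/C.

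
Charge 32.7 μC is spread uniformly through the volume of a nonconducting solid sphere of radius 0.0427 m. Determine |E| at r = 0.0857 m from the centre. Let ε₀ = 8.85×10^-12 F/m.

|E| ≈ 4.00×10^7 V/m

By spherical symmetry E is radial; choose a Gaussian sphere of radius r = 0.0857 m (r > R, so the entire charge is enclosed).
Q_enc = 32.7 μC = 3.27×10^-5 C.
Gauss's law: E·4πr² = Q_enc/ε₀.
E = |Q_enc|/(4πε₀r²) = (3.27×10^-5)/(4π·8.85×10^-12·(0.0857)²) = 4.00e7 N/C.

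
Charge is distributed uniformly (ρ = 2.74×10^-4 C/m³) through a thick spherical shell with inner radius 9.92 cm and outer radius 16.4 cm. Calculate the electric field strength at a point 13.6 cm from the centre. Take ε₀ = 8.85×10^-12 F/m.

E ≈ 8.59×10^5 V/m

By spherical symmetry E is radial; choose a Gaussian sphere of radius r = 13.6 cm (within the shell material, 9.92 cm < r < 16.4 cm).
Enclosed charge is the volume from a to r: Q_enc = (4π/3)ρ(r³ − a³) = 1.767×10^-6 C.
Applying ∮E·dA = Q_enc/ε₀ with Φ = E(4πr²):
E = |Q_enc|/(4πε₀r²) = (1.767×10^-6)/(4π·8.85×10^-12·(0.136)²) = 8.59×10^5 N/C.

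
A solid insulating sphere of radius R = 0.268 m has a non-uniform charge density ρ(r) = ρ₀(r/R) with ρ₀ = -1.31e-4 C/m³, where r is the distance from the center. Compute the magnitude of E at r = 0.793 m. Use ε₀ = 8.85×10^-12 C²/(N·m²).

By spherical symmetry E is radial; choose a Gaussian sphere of radius r = 0.793 m (r > R, all charge enclosed).
Q_enc = 4π ∫₀^R ρ₀(r'/R)^1 r'² dr' = 4πρ₀R³/4 = -7.922×10^-6 C.
Gauss's law: E·4πr² = Q_enc/ε₀.
E = |Q_enc|/(4πε₀r²) = (7.922e-6)/(4π·8.85×10^-12·(0.793)²) = 1.13e5 N/C.

|E| = 1.13e5 V/m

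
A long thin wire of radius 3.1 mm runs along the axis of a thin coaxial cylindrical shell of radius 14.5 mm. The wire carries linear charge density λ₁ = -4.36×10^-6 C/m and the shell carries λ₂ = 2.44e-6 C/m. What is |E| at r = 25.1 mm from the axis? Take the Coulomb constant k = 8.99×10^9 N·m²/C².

|E| ≈ 1.38×10^6 N/C

Take a coaxial cylindrical Gaussian surface of radius r = 25.1 mm and length L (r > 14.5 mm, enclosing both).
λ_enc = λ₁ + λ₂ = (-4.36×10^-6) + (2.44×10^-6) = -1.92×10^-6 C/m.
By Gauss's law (flux through the curved wall only), E·2πrL = λ_enc L/ε₀.
E = 2k|λ_enc|/r = 2(8.99×10^9)(1.92×10^-6)/(0.0251) = 1.38×10^6 N/C.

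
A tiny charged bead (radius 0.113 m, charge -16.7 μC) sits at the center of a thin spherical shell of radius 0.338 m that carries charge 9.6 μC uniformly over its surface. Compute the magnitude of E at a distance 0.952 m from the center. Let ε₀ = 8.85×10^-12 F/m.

Use a concentric Gaussian sphere at r = 0.952 m (r > 0.338 m, enclosing both).
Q_enc = (-16.7 μC) + (9.6 μC) = -7.10×10^-6 C.
By Gauss's law, ∮E·dA = E·4πr² = Q_enc/ε₀.
E = |Q_enc|/(4πε₀r²) = (7.10×10^-6)/(4π·8.85×10^-12·(0.952)²) = 7.04×10^4 N/C.

E = 7.04e4 N/C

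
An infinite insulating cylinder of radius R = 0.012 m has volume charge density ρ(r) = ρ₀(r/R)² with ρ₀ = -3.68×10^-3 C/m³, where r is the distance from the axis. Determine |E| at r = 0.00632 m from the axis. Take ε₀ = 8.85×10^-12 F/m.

|E| = 1.82e5 N/C

Choose a coaxial cylinder of radius r = 0.00632 m (arbitrary length L) as the Gaussian surface (r < R).
λ_enc = ∫₀^r ρ(r')·2πr' dr' = (2πρ₀/R²)·r^4/4 = -6.404e-8 C/m.
By Gauss's law (flux through the curved wall only), E·2πrL = λ_enc L/ε₀.
E = |λ_enc|/(2πε₀r) = (6.404×10^-8)/(2π·8.85×10^-12·0.00632) = 1.82×10^5 N/C.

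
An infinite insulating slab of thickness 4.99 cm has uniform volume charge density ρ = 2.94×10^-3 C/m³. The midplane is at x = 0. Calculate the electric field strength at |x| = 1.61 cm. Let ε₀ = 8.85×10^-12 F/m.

By symmetry E is perpendicular to the slab. A Gaussian pillbox from −1.61 cm to +1.61 cm (face area A) lies entirely within the slab.
Q_enc = ρ·(2x)·A and flux = 2EA, so 2EA = 2ρxA/ε₀ ⇒ E = |ρ|x/ε₀.
E = (2.94e-3)(0.0161)/(8.85×10^-12) = 5.35×10^6 N/C.

|E| = 5.35e6 V/m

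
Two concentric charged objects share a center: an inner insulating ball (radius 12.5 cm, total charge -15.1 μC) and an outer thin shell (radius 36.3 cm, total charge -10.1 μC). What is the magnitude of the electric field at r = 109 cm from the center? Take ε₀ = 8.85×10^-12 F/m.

1.91e5 N/C

Symmetry ⇒ E = E(r) r̂. Gaussian sphere of radius r = 109 cm (r > 36.3 cm, enclosing both).
Q_enc = (-15.1 μC) + (-10.1 μC) = -2.52×10^-5 C.
Applying ∮E·dA = Q_enc/ε₀ with Φ = E(4πr²):
E = |Q_enc|/(4πε₀r²) = (2.52×10^-5)/(4π·8.85×10^-12·(1.09)²) = 1.91×10^5 N/C.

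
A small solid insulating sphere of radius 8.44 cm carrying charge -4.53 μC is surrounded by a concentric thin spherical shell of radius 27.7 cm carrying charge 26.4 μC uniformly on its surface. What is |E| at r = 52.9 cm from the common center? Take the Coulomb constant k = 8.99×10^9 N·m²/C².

E = 7.03×10^5 N/C

Take a concentric spherical Gaussian surface of radius r = 52.9 cm (r > 27.7 cm, enclosing both).
Q_enc = (-4.53 μC) + (26.4 μC) = 2.187e-5 C.
Applying ∮E·dA = Q_enc/ε₀ with Φ = E(4πr²):
E = k|Q_enc|/r² = (8.99×10^9)(2.187×10^-5)/(0.529)² = 7.03e5 N/C.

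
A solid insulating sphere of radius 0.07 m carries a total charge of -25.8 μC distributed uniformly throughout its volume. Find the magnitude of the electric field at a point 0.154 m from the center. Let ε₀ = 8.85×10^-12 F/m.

E = 9.78×10^6 N/C

By spherical symmetry E is radial; choose a Gaussian sphere of radius r = 0.154 m (r > R, so the entire charge is enclosed).
Q_enc = -25.8 μC = -2.58×10^-5 C.
Since E is radial and uniform over the Gaussian sphere, Φ = E·4πr² = Q_enc/ε₀.
E = |Q_enc|/(4πε₀r²) = (2.58×10^-5)/(4π·8.85×10^-12·(0.154)²) = 9.78×10^6 N/C.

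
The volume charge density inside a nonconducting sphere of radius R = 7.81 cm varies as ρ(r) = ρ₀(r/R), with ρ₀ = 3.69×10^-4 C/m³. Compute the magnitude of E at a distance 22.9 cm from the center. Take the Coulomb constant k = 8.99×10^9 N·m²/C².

Use a concentric Gaussian sphere at r = 22.9 cm (r > R, all charge enclosed).
Q_enc = 4π ∫₀^R ρ₀(r'/R)^1 r'² dr' = 4πρ₀R³/4 = 5.522×10^-7 C.
Applying ∮E·dA = Q_enc/ε₀ with Φ = E(4πr²):
E = k|Q_enc|/r² = (8.99×10^9)(5.522e-7)/(0.229)² = 9.47×10^4 N/C.

|E| = 9.47×10^4 N/C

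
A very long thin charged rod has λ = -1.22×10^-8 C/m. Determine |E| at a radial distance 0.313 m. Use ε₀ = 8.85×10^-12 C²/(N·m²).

E ≈ 701 N/C

Coaxial Gaussian cylinder, radius r = 0.313 m, length L.
Q_enc = λL, so λ_enc = -1.22×10^-8 C/m.
Since E is radial and uniform over the curved surface, Φ = E·2πrL = Q_enc/ε₀ = λ_enc L/ε₀.
E = |λ_enc|/(2πε₀r) = (1.22×10^-8)/(2π·8.85×10^-12·0.313) = 701 N/C.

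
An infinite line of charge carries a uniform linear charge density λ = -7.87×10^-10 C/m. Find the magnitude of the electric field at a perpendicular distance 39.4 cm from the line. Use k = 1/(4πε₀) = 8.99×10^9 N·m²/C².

35.9 N/C

Coaxial Gaussian cylinder, radius r = 39.4 cm, length L.
Q_enc = λL, so λ_enc = -7.87×10^-10 C/m.
By Gauss's law (flux through the curved wall only), E·2πrL = λ_enc L/ε₀.
E = 2k|λ_enc|/r = 2(8.99×10^9)(7.87×10^-10)/(0.394) = 35.9 N/C.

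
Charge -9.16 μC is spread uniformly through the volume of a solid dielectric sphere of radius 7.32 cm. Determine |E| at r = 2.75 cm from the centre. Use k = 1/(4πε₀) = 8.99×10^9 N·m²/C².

Use a concentric Gaussian sphere at r = 2.75 cm (r < R).
Only the charge within r is enclosed: Q_enc = Q·(r/R)³ = (-9.16 μC)·(2.75 cm/7.32 cm)³ = -4.857×10^-7 C.
By Gauss's law, ∮E·dA = E·4πr² = Q_enc/ε₀.
E = k|Q_enc|/r² = (8.99×10^9)(4.857×10^-7)/(0.0275)² = 5.77×10^6 N/C.

5.77×10^6 N/C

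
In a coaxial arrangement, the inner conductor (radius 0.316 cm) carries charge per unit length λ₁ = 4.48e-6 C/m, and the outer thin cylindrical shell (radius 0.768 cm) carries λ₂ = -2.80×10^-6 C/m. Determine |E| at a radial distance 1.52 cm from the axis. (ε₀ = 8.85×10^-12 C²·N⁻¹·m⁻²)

1.99×10^6 V/m

Choose a coaxial cylinder of radius r = 1.52 cm (arbitrary length L) as the Gaussian surface (r > 0.768 cm, enclosing both).
λ_enc = λ₁ + λ₂ = (4.48e-6) + (-2.80×10^-6) = 1.68×10^-6 C/m.
Gauss's law: E·2πrL = λ_enc L/ε₀.
E = |λ_enc|/(2πε₀r) = (1.68×10^-6)/(2π·8.85×10^-12·0.0152) = 1.99e6 N/C.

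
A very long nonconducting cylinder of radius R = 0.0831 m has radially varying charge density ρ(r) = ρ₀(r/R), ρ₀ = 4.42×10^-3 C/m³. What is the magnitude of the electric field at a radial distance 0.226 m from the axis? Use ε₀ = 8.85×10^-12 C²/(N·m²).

Choose a coaxial cylinder of radius r = 0.226 m (arbitrary length L) as the Gaussian surface (r > R, full charge per length enclosed).
λ_enc = 2π ∫₀^R ρ₀(r'/R)^1 r' dr' = 2πρ₀R²/3 = 6.393×10^-5 C/m.
Applying ∮E·dA = Q_enc/ε₀ with the end caps contributing no flux:
E = |λ_enc|/(2πε₀r) = (6.393×10^-5)/(2π·8.85×10^-12·0.226) = 5.09×10^6 N/C.

5.09×10^6 N/C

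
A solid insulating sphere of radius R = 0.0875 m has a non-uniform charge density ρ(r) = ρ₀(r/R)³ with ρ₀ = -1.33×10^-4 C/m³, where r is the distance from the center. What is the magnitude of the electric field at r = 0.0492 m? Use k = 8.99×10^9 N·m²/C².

Take a concentric spherical Gaussian surface of radius r = 0.0492 m (r < R).
Q_enc = ∫₀^r ρ(r')·4πr'² dr' = (4πρ₀/R³) ∫₀^r r'^5 dr' = 4πρ₀ r^6/(6·R³) = -5.898e-9 C.
By Gauss's law, ∮E·dA = E·4πr² = Q_enc/ε₀.
E = k|Q_enc|/r² = (8.99×10^9)(5.898×10^-9)/(0.0492)² = 2.19×10^4 N/C.

E = 2.19×10^4 N/C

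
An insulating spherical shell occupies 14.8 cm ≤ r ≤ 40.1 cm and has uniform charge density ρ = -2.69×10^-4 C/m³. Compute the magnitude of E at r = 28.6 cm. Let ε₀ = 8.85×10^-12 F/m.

|E| ≈ 2.50e6 V/m

Symmetry ⇒ E = E(r) r̂. Gaussian sphere of radius r = 28.6 cm (within the shell material, 14.8 cm < r < 40.1 cm).
Only the shell between 14.8 cm and r is enclosed: Q_enc = ρ·(4π/3)(r³ − a³) = (-2.69×10^-4)·(4π/3)·((0.286)³ − (0.148)³) = -2.271×10^-5 C.
By Gauss's law, ∮E·dA = E·4πr² = Q_enc/ε₀.
E = |Q_enc|/(4πε₀r²) = (2.271×10^-5)/(4π·8.85×10^-12·(0.286)²) = 2.50×10^6 N/C.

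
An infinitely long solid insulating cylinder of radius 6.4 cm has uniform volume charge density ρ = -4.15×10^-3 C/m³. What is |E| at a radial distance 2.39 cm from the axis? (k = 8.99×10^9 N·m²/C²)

5.60e6 N/C

By cylindrical symmetry E is radial; use a coaxial Gaussian cylinder of radius 2.39 cm and length L (r < R).
Charge inside radius r per length L is ρ·πr²·L, so λ_enc = ρπr² = -7.447×10^-6 C/m.
By Gauss's law (flux through the curved wall only), E·2πrL = λ_enc L/ε₀.
E = 2k|λ_enc|/r = 2(8.99×10^9)(7.447e-6)/(0.0239) = 5.60e6 N/C.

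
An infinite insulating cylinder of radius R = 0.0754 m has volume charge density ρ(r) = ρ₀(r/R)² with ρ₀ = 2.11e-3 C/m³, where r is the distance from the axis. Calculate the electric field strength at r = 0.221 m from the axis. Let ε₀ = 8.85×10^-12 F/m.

Take a coaxial cylindrical Gaussian surface of radius r = 0.221 m and length L (r > R, full charge per length enclosed).
λ_enc = 2π ∫₀^R ρ₀(r'/R)^2 r' dr' = 2πρ₀R²/4 = 1.884×10^-5 C/m.
Gauss's law: E·2πrL = λ_enc L/ε₀.
E = |λ_enc|/(2πε₀r) = (1.884e-5)/(2π·8.85×10^-12·0.221) = 1.53×10^6 N/C.

|E| ≈ 1.53×10^6 N/C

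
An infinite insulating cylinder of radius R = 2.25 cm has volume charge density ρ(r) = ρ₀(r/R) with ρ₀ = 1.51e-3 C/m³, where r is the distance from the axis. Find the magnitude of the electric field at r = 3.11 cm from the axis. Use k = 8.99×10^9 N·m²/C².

E ≈ 9.26×10^5 V/m

Take a coaxial cylindrical Gaussian surface of radius r = 3.11 cm and length L (r > R, full charge per length enclosed).
λ_enc = 2π ∫₀^R ρ₀(r'/R)^1 r' dr' = 2πρ₀R²/3 = 1.601e-6 C/m.
Since E is radial and uniform over the curved surface, Φ = E·2πrL = Q_enc/ε₀ = λ_enc L/ε₀.
E = 2k|λ_enc|/r = 2(8.99×10^9)(1.601×10^-6)/(0.0311) = 9.26×10^5 N/C.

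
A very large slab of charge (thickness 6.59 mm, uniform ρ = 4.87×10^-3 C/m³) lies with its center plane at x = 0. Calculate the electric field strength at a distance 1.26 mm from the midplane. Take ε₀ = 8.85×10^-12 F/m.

|E| ≈ 6.93×10^5 V/m

By symmetry E is perpendicular to the slab. A Gaussian pillbox from −1.26 mm to +1.26 mm (face area A) lies entirely within the slab.
Q_enc = ρ·(2x)·A and flux = 2EA, so 2EA = 2ρxA/ε₀ ⇒ E = |ρ|x/ε₀.
E = (4.87×10^-3)(0.00126)/(8.85×10^-12) = 6.93×10^5 N/C.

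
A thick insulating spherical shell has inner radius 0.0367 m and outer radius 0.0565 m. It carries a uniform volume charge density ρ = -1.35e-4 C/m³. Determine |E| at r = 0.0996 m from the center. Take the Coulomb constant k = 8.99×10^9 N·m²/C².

By spherical symmetry E is radial; choose a Gaussian sphere of radius r = 0.0996 m (r > 0.0565 m, enclosing the whole shell).
Q_enc = ρ·(4π/3)(b³ − a³) = (-1.35×10^-4)·(4π/3)·((0.0565)³ − (0.0367)³) = -7.404e-8 C.
By Gauss's law, ∮E·dA = E·4πr² = Q_enc/ε₀.
E = k|Q_enc|/r² = (8.99×10^9)(7.404×10^-8)/(0.0996)² = 6.71e4 N/C.

E = 6.71e4 V/m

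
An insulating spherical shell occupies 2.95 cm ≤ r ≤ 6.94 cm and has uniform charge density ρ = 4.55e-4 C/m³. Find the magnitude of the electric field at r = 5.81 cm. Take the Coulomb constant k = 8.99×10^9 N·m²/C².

E = 8.65×10^5 N/C

Symmetry ⇒ E = E(r) r̂. Gaussian sphere of radius r = 5.81 cm (within the shell material, 2.95 cm < r < 6.94 cm).
Enclosed charge is the volume from a to r: Q_enc = (4π/3)ρ(r³ − a³) = 3.249×10^-7 C.
Gauss's law: E·4πr² = Q_enc/ε₀.
E = k|Q_enc|/r² = (8.99×10^9)(3.249×10^-7)/(0.0581)² = 8.65×10^5 N/C.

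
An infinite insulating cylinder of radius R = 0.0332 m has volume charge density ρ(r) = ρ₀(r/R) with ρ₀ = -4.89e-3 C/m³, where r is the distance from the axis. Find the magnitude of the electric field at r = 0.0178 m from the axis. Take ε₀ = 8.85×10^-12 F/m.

E ≈ 1.76×10^6 N/C

Take a coaxial cylindrical Gaussian surface of radius r = 0.0178 m and length L (r < R).
λ_enc = ∫₀^r ρ(r')·2πr' dr' = (2πρ₀/R)·r^3/3 = -1.74×10^-6 C/m.
By Gauss's law (flux through the curved wall only), E·2πrL = λ_enc L/ε₀.
E = |λ_enc|/(2πε₀r) = (1.74e-6)/(2π·8.85×10^-12·0.0178) = 1.76×10^6 N/C.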